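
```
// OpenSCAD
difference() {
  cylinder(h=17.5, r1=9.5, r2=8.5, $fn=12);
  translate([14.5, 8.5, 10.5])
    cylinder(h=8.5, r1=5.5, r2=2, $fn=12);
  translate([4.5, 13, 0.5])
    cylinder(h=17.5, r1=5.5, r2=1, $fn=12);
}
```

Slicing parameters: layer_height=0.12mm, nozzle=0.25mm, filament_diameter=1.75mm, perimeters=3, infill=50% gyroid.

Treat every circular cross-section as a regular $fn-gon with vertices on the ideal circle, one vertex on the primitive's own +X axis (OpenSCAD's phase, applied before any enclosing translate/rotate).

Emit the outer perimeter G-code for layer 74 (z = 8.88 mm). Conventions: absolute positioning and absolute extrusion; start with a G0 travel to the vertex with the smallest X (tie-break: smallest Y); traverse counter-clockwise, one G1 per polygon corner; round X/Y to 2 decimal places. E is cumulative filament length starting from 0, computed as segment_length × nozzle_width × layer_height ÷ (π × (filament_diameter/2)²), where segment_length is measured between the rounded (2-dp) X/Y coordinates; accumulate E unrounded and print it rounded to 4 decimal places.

At z = 8.88 mm: the cone: at t=0.507 of its height the radius interpolates to r₁+(r₂−r₁)t = 8.993, giving a regular 12-gon of that circumradius; the cone at (14.5, 8.5) is not intersected at this z (z outside [10.5, 19]); the cone at (4.5, 13): at t=0.479 of its height the radius interpolates to r₁+(r₂−r₁)t = 3.345, giving a regular 12-gon of that circumradius; Taking the first minus the rest: starting from the cone, the cone at (4.5, 13) misses the remaining region (no effect) — 1 connected region. The outline is a single polygon with 12 vertices. Extrusion per mm of travel: 0.25 × 0.12 / (π × 0.875²) = 0.012473. Accumulating E over each segment gives final E = 0.6968.

G0 X-8.99 Y0.00 Z8.88
G1 X-7.79 Y-4.50 E0.0581
G1 X-4.50 Y-7.79 E0.1161
G1 X0.00 Y-8.99 E0.1742
G1 X4.50 Y-7.79 E0.2323
G1 X7.79 Y-4.50 E0.2903
G1 X8.99 Y0.00 E0.3484
G1 X7.79 Y4.50 E0.4065
G1 X4.50 Y7.79 E0.4645
G1 X0.00 Y8.99 E0.5226
G1 X-4.50 Y7.79 E0.5807
G1 X-7.79 Y4.50 E0.6387
G1 X-8.99 Y0.00 E0.6968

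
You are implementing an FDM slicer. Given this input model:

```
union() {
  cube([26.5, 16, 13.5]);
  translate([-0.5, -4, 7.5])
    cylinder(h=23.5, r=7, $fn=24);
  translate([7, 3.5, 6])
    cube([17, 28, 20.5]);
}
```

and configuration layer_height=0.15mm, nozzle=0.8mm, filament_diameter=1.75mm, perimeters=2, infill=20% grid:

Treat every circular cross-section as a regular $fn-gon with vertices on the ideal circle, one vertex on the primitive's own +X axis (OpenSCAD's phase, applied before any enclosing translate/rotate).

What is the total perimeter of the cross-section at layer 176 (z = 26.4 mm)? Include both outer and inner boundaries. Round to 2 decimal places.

133.86 mm

At z = 26.4 mm: the cube is not intersected at this z (z outside [0, 13.5]); the r=7 cylinder at (-0.5, -4) gives a regular 24-gon of circumradius 7 (constant along its height) (perimeter = 2·24·7.000·sin(180°/24) = 43.86 mm); the cube at (7, 3.5) is present — its section is the full 17×28 rectangle (perimeter 90.00 mm); Merging all regions: the 2 present regions are separate (no shared area or edge), so areas and boundary lengths simply add and each stays a separate island — boundary = 133.86 mm. Overall, the cross-section has 2 separate islands. Total boundary length (outer) = 133.86 mm.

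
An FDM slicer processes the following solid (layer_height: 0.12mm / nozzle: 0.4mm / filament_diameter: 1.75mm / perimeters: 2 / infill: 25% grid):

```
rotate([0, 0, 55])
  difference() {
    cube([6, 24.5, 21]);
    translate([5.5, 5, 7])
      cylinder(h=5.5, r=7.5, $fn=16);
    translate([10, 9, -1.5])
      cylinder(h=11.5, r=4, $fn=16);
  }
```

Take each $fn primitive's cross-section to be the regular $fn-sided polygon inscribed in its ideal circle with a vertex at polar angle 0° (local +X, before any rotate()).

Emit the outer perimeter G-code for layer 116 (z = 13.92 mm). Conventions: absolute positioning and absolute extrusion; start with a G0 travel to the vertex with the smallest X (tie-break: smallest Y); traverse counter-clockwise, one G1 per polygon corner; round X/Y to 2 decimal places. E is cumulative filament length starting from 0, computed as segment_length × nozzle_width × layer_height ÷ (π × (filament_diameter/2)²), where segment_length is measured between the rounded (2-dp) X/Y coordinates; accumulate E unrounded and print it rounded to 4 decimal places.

At z = 13.92 mm: the cube (footprint 6×24.5) is included at this height; the cylinder at (5.5, 5) is absent (z outside [7, 12.5]); the cylinder at (10, 9) is not intersected at this z (z outside [-1.5, 10]); After the difference (first − rest): none of the subtracted shapes is present at this height, so the 6×24.5 cube is unchanged — 1 connected region; (rotated 55° about Z; rotation is an isometry so areas/perimeters/island counts are preserved). The outline is a single polygon with 4 vertices. Extrusion per mm of travel: 0.4 × 0.12 / (π × 0.875²) = 0.019956. Accumulating E over each segment gives final E = 1.2174.

G0 X-20.07 Y14.05 Z13.92
G1 X0.00 Y0.00 E0.4889
G1 X3.44 Y4.91 E0.6085
G1 X-16.63 Y18.97 E1.0976
G1 X-20.07 Y14.05 E1.2174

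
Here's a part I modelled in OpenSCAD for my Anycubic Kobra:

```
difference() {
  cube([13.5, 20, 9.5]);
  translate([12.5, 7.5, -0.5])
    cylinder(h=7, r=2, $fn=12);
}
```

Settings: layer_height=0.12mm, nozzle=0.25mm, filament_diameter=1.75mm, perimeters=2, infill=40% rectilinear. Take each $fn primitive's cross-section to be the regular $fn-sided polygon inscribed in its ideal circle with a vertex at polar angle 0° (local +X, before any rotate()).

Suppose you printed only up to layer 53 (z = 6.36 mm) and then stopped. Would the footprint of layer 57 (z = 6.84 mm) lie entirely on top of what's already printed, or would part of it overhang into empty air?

part overhangs

Compare the two slices. At z = 6.36: the 13.5×20 cube contributes its full rectangle (area 270.00 mm²); the r=2 cylinder at (12.5, 7.5) gives a regular 12-gon of circumradius 2 (constant along its height) (area = (12/2)·2.000²·sin(360°/12) = 12.00 mm²); Subtracting the remaining from the first: starting from the 13.5×20 cube (270.00 mm²), the r=2 cylinder at (12.5, 7.5) partially overlaps it — only the 9.73 mm² overlap (of its 12.00 mm²) is removed, clipping the outline — area = 260.27 mm². At z = 6.84: the 13.5×20 cube contributes its full rectangle (area 270.00 mm²); the cylinder at (12.5, 7.5) is absent (z outside [-0.5, 6.5]); Taking the first minus the rest: none of the subtracted shapes is present at this height, so the 13.5×20 cube is unchanged — area = 270.00 mm². Checking containment: at z = 6.84 the cross-section extends beyond the z = 6.36 cross-section by about 9.73 mm².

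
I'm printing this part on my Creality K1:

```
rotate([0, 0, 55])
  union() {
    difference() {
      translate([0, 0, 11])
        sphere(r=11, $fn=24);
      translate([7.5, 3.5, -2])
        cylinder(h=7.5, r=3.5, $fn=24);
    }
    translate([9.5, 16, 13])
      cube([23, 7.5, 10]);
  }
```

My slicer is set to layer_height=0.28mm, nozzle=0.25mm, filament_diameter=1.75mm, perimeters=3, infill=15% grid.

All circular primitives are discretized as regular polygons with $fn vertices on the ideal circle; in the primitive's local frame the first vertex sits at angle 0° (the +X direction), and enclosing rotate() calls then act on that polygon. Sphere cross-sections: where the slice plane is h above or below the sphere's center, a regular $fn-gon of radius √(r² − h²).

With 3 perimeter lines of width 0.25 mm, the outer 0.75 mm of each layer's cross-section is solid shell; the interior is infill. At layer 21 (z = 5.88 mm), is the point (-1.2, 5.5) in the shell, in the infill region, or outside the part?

At z = 5.88 mm: the sphere: section is a regular 24-gon, circumradius = √(r²−h²) = √(11²−5.12²) = 9.736; the cylinder at (7.5, 3.5) is not intersected at this z (z outside [-2, 5.5]); Taking the first minus the rest: none of the subtracted shapes is present at this height, so the r=11 sphere is unchanged — 1 connected region; the cube at (9.5, 16) does not reach this height (z outside [13, 23]); Merging all regions: only the result so far is present, so the union is just that shape — 1 connected region; (rotated 55° about Z; rotation is an isometry so areas/perimeters/island counts are preserved). Overall, the cross-section is a single solid region. Undo the 55° rotation: the query point maps to (3.817, 4.138) in the un-rotated model frame. The nearest boundary edge runs (6.88, 6.88)→(4.87, 8.43); distance from the point to it = 4.05 mm. The point is inside the cross-section and 4.05 mm from the nearest boundary — more than the 0.75 mm shell width (3 × 0.25), so it's in the infill interior.

infill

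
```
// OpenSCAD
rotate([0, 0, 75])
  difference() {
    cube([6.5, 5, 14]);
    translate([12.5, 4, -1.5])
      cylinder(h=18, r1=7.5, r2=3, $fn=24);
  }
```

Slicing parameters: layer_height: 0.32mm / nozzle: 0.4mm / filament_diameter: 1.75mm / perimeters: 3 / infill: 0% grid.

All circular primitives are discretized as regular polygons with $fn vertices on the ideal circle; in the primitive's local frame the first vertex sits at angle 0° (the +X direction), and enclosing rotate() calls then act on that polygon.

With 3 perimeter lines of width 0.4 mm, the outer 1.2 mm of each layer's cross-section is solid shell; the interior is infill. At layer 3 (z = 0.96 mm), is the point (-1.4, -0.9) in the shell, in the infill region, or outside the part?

At z = 0.96 mm: the cube is present — its section is the full 6.5×5 rectangle; the cone at (12.5, 4) (r1=7.5→r2=3) has section circumradius 6.885 here — a regular 24-gon; Taking the first minus the rest: starting from the 6.5×5 cube, the cone at (12.5, 4) partially overlaps it — only the 2.70 mm² overlap (of its 147.23 mm²) is removed, clipping the outline — 1 connected region; (rotated 75° about Z; rotation is an isometry so areas/perimeters/island counts are preserved). Overall, the cross-section is a single solid region. Undo the 75° rotation: the query point maps to (-1.232, 1.119) in the un-rotated model frame. The nearest boundary edge runs (0.00, 0.00)→(0.00, 5.00); distance from the point to it = 1.23 mm. The point is not inside any of the regions above, so it lies outside the cross-section (1.23 mm from the nearest boundary).

outside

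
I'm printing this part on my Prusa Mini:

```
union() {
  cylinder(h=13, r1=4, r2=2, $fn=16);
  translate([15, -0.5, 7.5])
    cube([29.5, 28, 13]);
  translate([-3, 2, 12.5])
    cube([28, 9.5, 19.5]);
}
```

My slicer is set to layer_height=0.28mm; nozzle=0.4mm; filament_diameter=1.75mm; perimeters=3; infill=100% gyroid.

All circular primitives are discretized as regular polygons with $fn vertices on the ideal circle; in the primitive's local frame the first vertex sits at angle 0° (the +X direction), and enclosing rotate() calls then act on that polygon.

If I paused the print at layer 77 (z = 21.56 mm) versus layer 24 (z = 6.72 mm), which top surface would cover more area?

layer 77 (z = 21.56 mm)

Layer 77 (z = 21.56): the cone does not reach this height (z outside [0, 13]); the cube at (15, -0.5) does not reach this height (z outside [7.5, 20.5]); the cube at (-3, 2) (footprint 28×9.5) is included at this height (area 266.00 mm²); Taking the union: only the 28×9.5 cube at (-3, 2) is present, so the union is just that shape — area = 266.00 mm². So its area = 266.00 mm². Layer 24 (z = 6.72): the cone: at t=0.517 of its height the radius interpolates to r₁+(r₂−r₁)t = 2.966, giving a regular 16-gon of that circumradius (area = (16/2)·2.966²·sin(360°/16) = 26.94 mm²); the cube at (15, -0.5) is absent (z outside [7.5, 20.5]); the cube at (-3, 2) is absent (z outside [12.5, 32]); Taking the union: only the cone is present, so the union is just that shape — area = 26.94 mm². So its area = 26.94 mm². Layer 77 is larger (266.00 vs 26.94 mm²).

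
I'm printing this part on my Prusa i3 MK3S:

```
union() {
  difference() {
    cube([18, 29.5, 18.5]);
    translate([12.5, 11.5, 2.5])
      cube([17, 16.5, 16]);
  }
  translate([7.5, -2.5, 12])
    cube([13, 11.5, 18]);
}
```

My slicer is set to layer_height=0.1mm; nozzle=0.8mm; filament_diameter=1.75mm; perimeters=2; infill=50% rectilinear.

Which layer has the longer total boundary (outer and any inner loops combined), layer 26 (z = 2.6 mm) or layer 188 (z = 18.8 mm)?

layer 26 (z = 2.6 mm)

Layer 26 (z = 2.6): the cube (footprint 18×29.5) is included at this height (perimeter 95.00 mm); the cube at (12.5, 11.5) is present — its section is the full 17×16.5 rectangle (perimeter 67.00 mm); Subtracting the remaining from the first: starting from the 18×29.5 cube, the 17×16.5 cube at (12.5, 11.5) partially overlaps it — only the 90.75 mm² overlap (of its 280.50 mm²) is removed, clipping the outline — boundary = 106.00 mm; the cube at (7.5, -2.5) does not reach this height (z outside [12, 30]); Combining (union): only the result so far is present, so the union is just that shape — boundary = 106.00 mm. So its perimeter = 106.00 mm. Layer 188 (z = 18.8): the cube is absent (z outside [0, 18.5]); the cube at (12.5, 11.5) is not intersected at this z (z outside [2.5, 18.5]); Taking the first minus the rest: the first operand is absent here, so nothing remains; the cube at (7.5, -2.5) is present — its section is the full 13×11.5 rectangle (perimeter 49.00 mm); Combining (union): only the 13×11.5 cube at (7.5, -2.5) is present, so the union is just that shape — boundary = 49.00 mm. So its perimeter = 49.00 mm. Layer 26 is larger (106.00 vs 49.00 mm).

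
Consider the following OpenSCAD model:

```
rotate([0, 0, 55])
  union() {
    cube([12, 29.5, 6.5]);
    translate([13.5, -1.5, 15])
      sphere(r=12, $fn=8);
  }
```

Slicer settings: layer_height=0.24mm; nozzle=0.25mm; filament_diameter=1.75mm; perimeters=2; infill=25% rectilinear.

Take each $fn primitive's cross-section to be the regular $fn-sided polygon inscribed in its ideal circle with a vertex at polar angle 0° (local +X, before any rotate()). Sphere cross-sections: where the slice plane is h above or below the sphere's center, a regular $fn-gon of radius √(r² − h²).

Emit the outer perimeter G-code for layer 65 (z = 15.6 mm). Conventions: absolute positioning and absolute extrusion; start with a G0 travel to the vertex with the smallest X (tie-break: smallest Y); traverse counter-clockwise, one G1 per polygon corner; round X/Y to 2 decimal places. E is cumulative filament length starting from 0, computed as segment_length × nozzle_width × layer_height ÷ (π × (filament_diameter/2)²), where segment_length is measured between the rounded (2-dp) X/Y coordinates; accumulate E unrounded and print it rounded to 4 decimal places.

At z = 15.6 mm: the cube is absent (z outside [0, 6.5]); the r=12 sphere at (13.5, -1.5) slices to a regular 8-gon of circumradius 11.985 (√(r²−h²) with h=0.6 from center); Taking the union: only the r=12 sphere at (13.5, -1.5) is present, so the union is just that shape — 1 connected region; (rotated 55° about Z; rotation is an isometry so areas/perimeters/island counts are preserved). The outline is a single polygon with 8 vertices. Extrusion per mm of travel: 0.25 × 0.24 / (π × 0.875²) = 0.024945. Accumulating E over each segment gives final E = 1.8305.

G0 X-2.83 Y8.12 Z15.60
G1 X2.10 Y0.38 E0.2289
G1 X11.05 Y-1.60 E0.4576
G1 X18.79 Y3.32 E0.6864
G1 X20.77 Y12.28 E0.9153
G1 X15.85 Y20.02 E1.1440
G1 X6.89 Y22.00 E1.3729
G1 X-0.85 Y17.07 E1.6018
G1 X-2.83 Y8.12 E1.8305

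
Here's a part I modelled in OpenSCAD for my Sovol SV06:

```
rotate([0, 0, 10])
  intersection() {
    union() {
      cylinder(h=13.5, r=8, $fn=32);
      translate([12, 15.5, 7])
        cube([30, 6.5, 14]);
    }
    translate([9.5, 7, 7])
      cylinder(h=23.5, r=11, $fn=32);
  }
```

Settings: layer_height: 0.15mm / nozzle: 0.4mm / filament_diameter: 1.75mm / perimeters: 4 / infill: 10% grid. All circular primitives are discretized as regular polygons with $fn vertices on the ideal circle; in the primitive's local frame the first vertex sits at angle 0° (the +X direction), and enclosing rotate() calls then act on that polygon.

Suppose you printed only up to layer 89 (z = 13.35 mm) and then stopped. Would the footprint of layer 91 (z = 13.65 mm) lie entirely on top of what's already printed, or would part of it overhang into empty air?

entirely on top

Compare the two slices. At z = 13.35: the r=8 cylinder gives a regular 32-gon of circumradius 8 (constant along its height) (area = (32/2)·8.000²·sin(360°/32) = 199.77 mm²); the 30×6.5 cube at (12, 15.5) contributes its full rectangle (area 195.00 mm²); Combining (union): the 2 present regions are separate (no shared area or edge), so areas and boundary lengths simply add and each stays a separate island — area = 394.77 mm²; the r=11 cylinder at (9.5, 7) contributes a regular 32-gon of circumradius 11 (area = (32/2)·11.000²·sin(360°/32) = 377.69 mm²); Keeping only the common overlap: the r=11 cylinder at (9.5, 7) partially overlaps that combined region; clipping to the common part keeps 77.79 mm² — area = 77.79 mm²; (whole slice rotated 10° about Z — lengths, areas and connectivity unchanged). At z = 13.65: the cylinder is not intersected at this z (z outside [0, 13.5]); the cube at (12, 15.5) (footprint 30×6.5) is included at this height (area 195.00 mm²); Taking the union: only the 30×6.5 cube at (12, 15.5) is present, so the union is just that shape — area = 195.00 mm²; the cylinder at (9.5, 7): section is a regular 32-gon, circumradius r=11 (area = (32/2)·11.000²·sin(360°/32) = 377.69 mm²); Taking the intersection: the r=11 cylinder at (9.5, 7) partially overlaps that combined region; clipping to the common part keeps 5.74 mm² — area = 5.74 mm²; (rotated 10° about Z; rotation is an isometry so areas/perimeters/island counts are preserved). Checking containment: the cross-section at z = 13.65 is a subset of the cross-section at z = 13.35.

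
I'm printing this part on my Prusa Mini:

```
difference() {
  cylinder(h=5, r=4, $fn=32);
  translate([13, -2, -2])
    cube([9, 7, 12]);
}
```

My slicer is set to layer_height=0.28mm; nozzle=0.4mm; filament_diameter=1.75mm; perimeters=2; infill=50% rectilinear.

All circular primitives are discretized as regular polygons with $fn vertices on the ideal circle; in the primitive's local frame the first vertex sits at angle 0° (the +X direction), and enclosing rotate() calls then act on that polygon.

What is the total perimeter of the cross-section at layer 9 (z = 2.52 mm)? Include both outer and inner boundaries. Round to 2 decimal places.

25.09 mm

At z = 2.52 mm: the r=4 cylinder gives a regular 32-gon of circumradius 4 (constant along its height) (perimeter = 2·32·4.000·sin(180°/32) = 25.09 mm); the cube at (13, -2) (footprint 9×7) is included at this height (perimeter 32.00 mm); After the difference (first − rest): starting from the r=4 cylinder, the 9×7 cube at (13, -2) misses the remaining region (no effect) — boundary = 25.09 mm. Overall, the cross-section is a single solid region. Total boundary length (outer) = 25.09 mm.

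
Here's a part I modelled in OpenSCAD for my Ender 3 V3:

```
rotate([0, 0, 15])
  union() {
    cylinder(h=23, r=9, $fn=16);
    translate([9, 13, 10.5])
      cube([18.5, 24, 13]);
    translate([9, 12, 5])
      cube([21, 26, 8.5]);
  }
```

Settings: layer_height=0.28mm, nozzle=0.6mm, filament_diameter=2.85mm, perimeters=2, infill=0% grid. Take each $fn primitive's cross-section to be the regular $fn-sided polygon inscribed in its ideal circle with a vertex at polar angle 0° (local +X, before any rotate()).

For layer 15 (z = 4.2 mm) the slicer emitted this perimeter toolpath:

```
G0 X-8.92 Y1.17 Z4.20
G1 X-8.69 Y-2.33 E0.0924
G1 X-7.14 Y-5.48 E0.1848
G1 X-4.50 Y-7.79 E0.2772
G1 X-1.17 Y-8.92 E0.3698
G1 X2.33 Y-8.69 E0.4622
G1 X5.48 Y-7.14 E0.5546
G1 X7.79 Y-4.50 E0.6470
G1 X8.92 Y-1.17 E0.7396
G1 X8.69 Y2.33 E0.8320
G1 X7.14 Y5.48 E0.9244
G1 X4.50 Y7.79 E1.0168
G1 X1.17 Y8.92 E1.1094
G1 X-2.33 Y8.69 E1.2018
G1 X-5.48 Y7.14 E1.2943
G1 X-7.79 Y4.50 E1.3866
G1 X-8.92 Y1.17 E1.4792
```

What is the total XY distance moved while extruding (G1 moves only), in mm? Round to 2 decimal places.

Sum the Euclidean lengths of each G1 segment: total = 56.17 mm.

56.17 mm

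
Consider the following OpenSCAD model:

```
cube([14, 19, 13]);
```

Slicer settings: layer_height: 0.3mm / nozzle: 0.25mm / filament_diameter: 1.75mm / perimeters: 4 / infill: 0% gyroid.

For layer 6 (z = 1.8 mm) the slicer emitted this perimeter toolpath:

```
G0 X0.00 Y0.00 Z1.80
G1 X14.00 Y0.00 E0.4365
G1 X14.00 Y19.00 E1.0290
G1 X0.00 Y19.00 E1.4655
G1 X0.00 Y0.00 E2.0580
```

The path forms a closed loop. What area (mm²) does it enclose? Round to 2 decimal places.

266.00 mm²

Apply the shoelace formula to the sequence of (X, Y) vertices; enclosed area = 266.00 mm².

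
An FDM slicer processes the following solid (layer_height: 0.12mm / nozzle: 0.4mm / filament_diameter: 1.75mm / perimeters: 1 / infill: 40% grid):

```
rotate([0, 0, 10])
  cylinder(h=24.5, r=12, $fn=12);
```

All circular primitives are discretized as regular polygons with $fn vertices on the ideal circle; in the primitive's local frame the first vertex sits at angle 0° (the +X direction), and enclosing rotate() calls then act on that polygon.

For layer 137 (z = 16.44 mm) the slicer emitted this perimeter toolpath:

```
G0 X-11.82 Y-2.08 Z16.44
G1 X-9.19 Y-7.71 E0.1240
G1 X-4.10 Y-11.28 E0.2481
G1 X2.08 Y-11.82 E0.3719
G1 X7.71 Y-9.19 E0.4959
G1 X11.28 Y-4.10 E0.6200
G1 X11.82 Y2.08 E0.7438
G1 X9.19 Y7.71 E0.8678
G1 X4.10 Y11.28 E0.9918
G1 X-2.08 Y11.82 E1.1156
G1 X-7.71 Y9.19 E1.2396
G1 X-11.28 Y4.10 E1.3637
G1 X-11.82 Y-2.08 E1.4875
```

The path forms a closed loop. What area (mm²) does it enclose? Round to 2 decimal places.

Apply the shoelace formula to the sequence of (X, Y) vertices; enclosed area = 431.99 mm².

431.99 mm²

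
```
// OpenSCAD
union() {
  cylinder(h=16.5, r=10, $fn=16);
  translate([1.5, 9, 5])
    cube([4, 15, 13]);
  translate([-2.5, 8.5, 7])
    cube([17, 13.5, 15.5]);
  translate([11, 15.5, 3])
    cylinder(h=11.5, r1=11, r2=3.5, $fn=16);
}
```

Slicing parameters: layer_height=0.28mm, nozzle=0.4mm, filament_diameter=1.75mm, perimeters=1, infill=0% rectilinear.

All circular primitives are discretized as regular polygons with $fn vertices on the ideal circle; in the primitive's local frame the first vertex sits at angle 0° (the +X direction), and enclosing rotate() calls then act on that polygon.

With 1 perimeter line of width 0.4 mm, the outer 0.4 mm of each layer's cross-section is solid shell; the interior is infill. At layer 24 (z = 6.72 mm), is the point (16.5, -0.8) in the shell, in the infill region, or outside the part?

At z = 6.72 mm: the r=10 cylinder contributes a regular 16-gon of circumradius 10; the cube at (1.5, 9) is present — its section is the full 4×15 rectangle; the cube at (-2.5, 8.5) does not reach this height (z outside [7, 22.5]); the cone at (11, 15.5) contributes a regular 16-gon of circumradius 8.574 (interpolated between r1=11 and r2=3.5 at t=0.323); Combining (union): the regions partially overlap (shared area 27.68 mm²), so overlapping operands fuse into one piece — 1 connected region. Overall, the cross-section is a single solid region. The nearest boundary edge runs (9.24, 3.83)→(10.00, 0.00); distance from the point to it = 6.55 mm. The point is not inside any of the regions above, so it lies outside the cross-section (6.55 mm from the nearest boundary).

outside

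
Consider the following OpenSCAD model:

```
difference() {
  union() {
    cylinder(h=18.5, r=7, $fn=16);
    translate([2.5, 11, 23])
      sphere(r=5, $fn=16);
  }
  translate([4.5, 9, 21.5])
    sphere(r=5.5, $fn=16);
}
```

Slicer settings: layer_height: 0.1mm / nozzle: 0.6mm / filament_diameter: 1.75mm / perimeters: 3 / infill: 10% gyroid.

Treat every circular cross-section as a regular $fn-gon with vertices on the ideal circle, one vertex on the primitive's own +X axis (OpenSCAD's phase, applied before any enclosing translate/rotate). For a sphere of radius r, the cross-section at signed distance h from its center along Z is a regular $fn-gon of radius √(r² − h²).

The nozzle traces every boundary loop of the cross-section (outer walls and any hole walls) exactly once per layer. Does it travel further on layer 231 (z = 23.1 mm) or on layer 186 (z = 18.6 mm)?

layer 231 (z = 23.1 mm)

Layer 231 (z = 23.1): the cylinder is not intersected at this z (z outside [0, 18.5]); the sphere at (2.5, 11): section is a regular 16-gon, circumradius = √(r²−h²) = √(5²−0.1²) = 4.999 (perimeter = 2·16·4.999·sin(180°/16) = 31.21 mm); Taking the union: only the r=5 sphere at (2.5, 11) is present, so the union is just that shape — boundary = 31.21 mm; the r=5.5 sphere at (4.5, 9) contributes a regular 16-gon of circumradius √(5.5²−1.6²) = 5.262 (perimeter = 2·16·5.262·sin(180°/16) = 32.85 mm); Taking the first minus the rest: starting from the result so far, the r=5.5 sphere at (4.5, 9) partially overlaps it — only the 52.24 mm² overlap (of its 84.77 mm²) is removed, clipping the outline — boundary = 29.46 mm. So its perimeter = 29.46 mm. Layer 186 (z = 18.6): the cylinder does not reach this height (z outside [0, 18.5]); the r=5 sphere at (2.5, 11) contributes a regular 16-gon of circumradius √(5²−4.4²) = 2.375 (perimeter = 2·16·2.375·sin(180°/16) = 14.83 mm); Taking the union: only the r=5 sphere at (2.5, 11) is present, so the union is just that shape — boundary = 14.83 mm; the r=5.5 sphere at (4.5, 9) contributes a regular 16-gon of circumradius √(5.5²−2.9²) = 4.673 (perimeter = 2·16·4.673·sin(180°/16) = 29.18 mm); After the difference (first − rest): starting from that combined region, the r=5.5 sphere at (4.5, 9) partially overlaps it — only the 15.74 mm² overlap (of its 66.86 mm²) is removed, clipping the outline — boundary = 7.94 mm. So its perimeter = 7.94 mm. Layer 231 is larger (29.46 vs 7.94 mm).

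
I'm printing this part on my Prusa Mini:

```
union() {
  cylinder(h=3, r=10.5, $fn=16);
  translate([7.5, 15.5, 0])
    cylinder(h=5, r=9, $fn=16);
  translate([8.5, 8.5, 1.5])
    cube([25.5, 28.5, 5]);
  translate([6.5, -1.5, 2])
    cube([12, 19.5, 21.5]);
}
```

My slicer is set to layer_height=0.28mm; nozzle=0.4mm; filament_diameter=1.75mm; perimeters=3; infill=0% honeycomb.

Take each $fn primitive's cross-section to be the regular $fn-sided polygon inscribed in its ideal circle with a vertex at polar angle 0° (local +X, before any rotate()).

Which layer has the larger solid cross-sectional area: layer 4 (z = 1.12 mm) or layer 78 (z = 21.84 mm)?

Layer 4 (z = 1.12): the r=10.5 cylinder gives a regular 16-gon of circumradius 10.5 (constant along its height) (area = (16/2)·10.500²·sin(360°/16) = 337.53 mm²); the r=9 cylinder at (7.5, 15.5) contributes a regular 16-gon of circumradius 9 (area = (16/2)·9.000²·sin(360°/16) = 247.98 mm²); the cube at (8.5, 8.5) does not reach this height (z outside [1.5, 6.5]); the cube at (6.5, -1.5) is absent (z outside [2, 23.5]); Combining (union): the regions partially overlap — summed areas 585.51 mm² minus the doubly-counted overlap 11.81 mm² gives 573.70 mm² — area = 573.70 mm². So its area = 573.70 mm². Layer 78 (z = 21.84): the cylinder is not intersected at this z (z outside [0, 3]); the cylinder at (7.5, 15.5) is not intersected at this z (z outside [0, 5]); the cube at (8.5, 8.5) does not reach this height (z outside [1.5, 6.5]); the cube at (6.5, -1.5) (footprint 12×19.5) is included at this height (area 234.00 mm²); Merging all regions: only the 12×19.5 cube at (6.5, -1.5) is present, so the union is just that shape — area = 234.00 mm². So its area = 234.00 mm². Layer 4 is larger (573.70 vs 234.00 mm²).

layer 4 (z = 1.12 mm)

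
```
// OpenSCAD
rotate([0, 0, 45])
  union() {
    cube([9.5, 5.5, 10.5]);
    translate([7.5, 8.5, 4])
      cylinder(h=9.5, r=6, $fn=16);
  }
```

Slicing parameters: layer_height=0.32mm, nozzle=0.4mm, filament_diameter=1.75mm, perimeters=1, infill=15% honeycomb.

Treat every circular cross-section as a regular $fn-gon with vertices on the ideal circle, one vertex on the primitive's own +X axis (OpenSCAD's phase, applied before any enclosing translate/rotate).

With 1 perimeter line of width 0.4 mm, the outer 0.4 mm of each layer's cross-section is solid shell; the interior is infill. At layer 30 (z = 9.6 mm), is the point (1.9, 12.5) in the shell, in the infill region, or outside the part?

At z = 9.6 mm: the 9.5×5.5 cube contributes its full rectangle; the cylinder at (7.5, 8.5): section is a regular 16-gon, circumradius r=6; Taking the union: the regions partially overlap (shared area 16.17 mm²), so overlapping operands fuse into one piece — 1 connected region; (rotated 45° about Z; rotation is an isometry so areas/perimeters/island counts are preserved). Overall, the cross-section is a single solid region. Undo the 45° rotation: the query point maps to (10.182, 7.495) in the un-rotated model frame. The nearest boundary edge runs (13.50, 8.50)→(13.04, 6.20); distance from the point to it = 3.06 mm. The point is inside the cross-section and 3.06 mm from the nearest boundary — more than the 0.4 mm shell width (1 × 0.4), so it's in the infill interior.

infill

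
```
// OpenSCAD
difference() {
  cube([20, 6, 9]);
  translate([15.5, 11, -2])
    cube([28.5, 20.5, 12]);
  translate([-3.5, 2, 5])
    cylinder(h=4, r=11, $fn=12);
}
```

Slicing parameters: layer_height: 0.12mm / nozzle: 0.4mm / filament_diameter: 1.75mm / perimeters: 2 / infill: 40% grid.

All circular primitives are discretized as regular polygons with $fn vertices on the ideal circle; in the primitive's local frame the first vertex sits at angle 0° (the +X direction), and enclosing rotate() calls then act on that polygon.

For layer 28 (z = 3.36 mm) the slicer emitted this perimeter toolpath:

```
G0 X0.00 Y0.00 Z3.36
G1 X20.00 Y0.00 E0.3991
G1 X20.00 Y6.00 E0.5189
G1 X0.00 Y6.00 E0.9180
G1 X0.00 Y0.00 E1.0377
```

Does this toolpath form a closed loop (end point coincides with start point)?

Start point (G0): (0.00, 0.00). End point (last G1): the path returns to the start — closed.

yes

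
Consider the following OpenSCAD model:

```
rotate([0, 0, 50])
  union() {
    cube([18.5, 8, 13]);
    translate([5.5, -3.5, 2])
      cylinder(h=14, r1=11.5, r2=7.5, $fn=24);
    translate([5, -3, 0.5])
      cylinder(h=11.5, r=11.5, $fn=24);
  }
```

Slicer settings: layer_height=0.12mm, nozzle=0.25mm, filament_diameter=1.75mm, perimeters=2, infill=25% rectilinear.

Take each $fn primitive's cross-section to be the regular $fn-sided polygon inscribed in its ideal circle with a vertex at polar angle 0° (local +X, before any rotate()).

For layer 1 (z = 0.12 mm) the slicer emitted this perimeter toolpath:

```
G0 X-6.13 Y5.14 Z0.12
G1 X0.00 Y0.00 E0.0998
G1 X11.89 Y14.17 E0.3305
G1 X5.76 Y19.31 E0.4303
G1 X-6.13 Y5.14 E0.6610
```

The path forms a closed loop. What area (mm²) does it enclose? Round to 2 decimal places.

Apply the shoelace formula to the sequence of (X, Y) vertices; enclosed area = 147.98 mm².

147.98 mm²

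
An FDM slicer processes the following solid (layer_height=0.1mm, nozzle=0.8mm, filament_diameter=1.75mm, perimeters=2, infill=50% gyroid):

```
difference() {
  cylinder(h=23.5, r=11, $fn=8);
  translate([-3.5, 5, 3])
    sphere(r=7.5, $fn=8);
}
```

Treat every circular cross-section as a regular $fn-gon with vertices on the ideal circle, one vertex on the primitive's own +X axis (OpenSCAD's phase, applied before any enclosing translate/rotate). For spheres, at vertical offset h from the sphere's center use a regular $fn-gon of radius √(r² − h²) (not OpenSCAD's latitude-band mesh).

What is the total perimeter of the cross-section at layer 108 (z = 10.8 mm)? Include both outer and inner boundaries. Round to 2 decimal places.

67.35 mm

At z = 10.8 mm: the r=11 cylinder contributes a regular 8-gon of circumradius 11 (perimeter = 2·8·11.000·sin(180°/8) = 67.35 mm); the sphere at (-3.5, 5) does not reach this height (|z−center|=7.800 > r=7.5); Subtracting the remaining from the first: none of the subtracted shapes is present at this height, so the r=11 cylinder is unchanged — boundary = 67.35 mm. Overall, the cross-section is a single solid region. Total boundary length (outer) = 67.35 mm.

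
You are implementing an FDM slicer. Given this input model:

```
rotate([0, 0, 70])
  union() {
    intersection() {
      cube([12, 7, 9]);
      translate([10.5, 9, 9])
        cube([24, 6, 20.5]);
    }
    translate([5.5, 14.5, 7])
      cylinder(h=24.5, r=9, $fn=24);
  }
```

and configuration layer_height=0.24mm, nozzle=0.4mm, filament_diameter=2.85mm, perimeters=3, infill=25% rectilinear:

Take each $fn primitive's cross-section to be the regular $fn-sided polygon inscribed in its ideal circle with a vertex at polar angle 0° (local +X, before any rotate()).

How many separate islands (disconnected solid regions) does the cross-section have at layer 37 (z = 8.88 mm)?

1

At z = 8.88 mm: the cube (footprint 12×7) is included at this height; the cube at (10.5, 9) does not reach this height (z outside [9, 29.5]); Keeping only the common overlap: at least one operand is absent at this height, so nothing remains; the r=9 cylinder at (5.5, 14.5) contributes a regular 24-gon of circumradius 9; Taking the union: only the r=9 cylinder at (5.5, 14.5) is present, so the union is just that shape — 1 connected region; (whole slice rotated 70° about Z — lengths, areas and connectivity unchanged). Overall, the cross-section is a single solid region. Island count = 1.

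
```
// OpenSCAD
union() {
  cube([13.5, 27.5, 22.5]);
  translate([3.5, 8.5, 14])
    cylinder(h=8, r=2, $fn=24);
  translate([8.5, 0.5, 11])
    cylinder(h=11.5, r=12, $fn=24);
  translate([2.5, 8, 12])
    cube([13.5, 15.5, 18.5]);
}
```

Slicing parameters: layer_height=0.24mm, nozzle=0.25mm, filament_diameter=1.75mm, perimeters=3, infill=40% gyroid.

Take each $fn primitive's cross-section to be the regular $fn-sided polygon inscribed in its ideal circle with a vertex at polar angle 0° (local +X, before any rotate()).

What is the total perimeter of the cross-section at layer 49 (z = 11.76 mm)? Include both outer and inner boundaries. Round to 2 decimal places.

108.81 mm

At z = 11.76 mm: the 13.5×27.5 cube contributes its full rectangle (perimeter 82.00 mm); the cylinder at (3.5, 8.5) is not intersected at this z (z outside [14, 22]); the r=12 cylinder at (8.5, 0.5) contributes a regular 24-gon of circumradius 12 (perimeter = 2·24·12.000·sin(180°/24) = 75.18 mm); the cube at (2.5, 8) does not reach this height (z outside [12, 30.5]); Taking the union: the regions partially overlap (shared area 156.63 mm²), so the edge portions inside another operand are dropped and the merged outline is re-measured after clipping — boundary = 108.81 mm. Overall, the cross-section is a single solid region. Total boundary length (outer) = 108.81 mm.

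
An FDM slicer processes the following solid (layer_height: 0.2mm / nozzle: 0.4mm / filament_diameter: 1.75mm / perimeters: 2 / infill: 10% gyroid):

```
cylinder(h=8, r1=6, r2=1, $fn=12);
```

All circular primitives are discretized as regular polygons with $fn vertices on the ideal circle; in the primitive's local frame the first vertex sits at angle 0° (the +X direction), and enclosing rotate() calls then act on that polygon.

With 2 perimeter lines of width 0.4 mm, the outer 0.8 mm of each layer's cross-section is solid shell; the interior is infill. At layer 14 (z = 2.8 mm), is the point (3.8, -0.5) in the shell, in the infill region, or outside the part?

shell

At z = 2.8 mm: the cone contributes a regular 12-gon of circumradius 4.250 (interpolated between r1=6 and r2=1 at t=0.350). Overall, the cross-section is a single solid region. The nearest boundary edge runs (3.68, -2.13)→(4.25, 0.00); distance from the point to it = 0.31 mm. The point is inside the cross-section, 0.31 mm from the nearest boundary — within the 0.8 mm shell band (2 × 0.4).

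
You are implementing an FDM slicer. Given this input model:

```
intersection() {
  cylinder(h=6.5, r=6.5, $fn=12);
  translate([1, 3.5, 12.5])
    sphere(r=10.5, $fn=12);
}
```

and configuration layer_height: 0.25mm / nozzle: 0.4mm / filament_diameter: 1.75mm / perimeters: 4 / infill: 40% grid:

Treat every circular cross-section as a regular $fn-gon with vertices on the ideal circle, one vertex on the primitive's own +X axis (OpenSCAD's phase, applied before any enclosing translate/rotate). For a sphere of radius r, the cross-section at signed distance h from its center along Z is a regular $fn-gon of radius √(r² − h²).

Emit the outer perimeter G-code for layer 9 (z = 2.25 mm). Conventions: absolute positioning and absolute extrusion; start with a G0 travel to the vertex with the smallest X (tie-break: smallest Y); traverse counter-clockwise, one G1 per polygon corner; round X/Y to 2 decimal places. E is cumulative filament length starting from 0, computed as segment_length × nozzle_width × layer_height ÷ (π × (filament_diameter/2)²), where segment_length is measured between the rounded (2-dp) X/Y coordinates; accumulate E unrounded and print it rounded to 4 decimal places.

G0 X-1.28 Y3.50 Z2.25
G1 X-0.97 Y2.36 E0.0491
G1 X-0.14 Y1.53 E0.0979
G1 X1.00 Y1.22 E0.1470
G1 X2.14 Y1.53 E0.1962
G1 X2.97 Y2.36 E0.2450
G1 X3.28 Y3.50 E0.2941
G1 X2.97 Y4.64 E0.3432
G1 X2.14 Y5.47 E0.3920
G1 X1.00 Y5.78 E0.4411
G1 X-0.14 Y5.47 E0.4902
G1 X-0.97 Y4.64 E0.5390
G1 X-1.28 Y3.50 E0.5881

At z = 2.25 mm: the cylinder: section is a regular 12-gon, circumradius r=6.5; the r=10.5 sphere at (1, 3.5) slices to a regular 12-gon of circumradius 2.278 (√(r²−h²) with h=10.25 from center); After intersecting: the r=10.5 sphere at (1, 3.5) lies inside the r=6.5 cylinder, so the common part is the r=10.5 sphere at (1, 3.5) itself — 1 connected region. The outline is a single polygon with 12 vertices. Extrusion per mm of travel: 0.4 × 0.25 / (π × 0.875²) = 0.041575. Accumulating E over each segment gives final E = 0.5881.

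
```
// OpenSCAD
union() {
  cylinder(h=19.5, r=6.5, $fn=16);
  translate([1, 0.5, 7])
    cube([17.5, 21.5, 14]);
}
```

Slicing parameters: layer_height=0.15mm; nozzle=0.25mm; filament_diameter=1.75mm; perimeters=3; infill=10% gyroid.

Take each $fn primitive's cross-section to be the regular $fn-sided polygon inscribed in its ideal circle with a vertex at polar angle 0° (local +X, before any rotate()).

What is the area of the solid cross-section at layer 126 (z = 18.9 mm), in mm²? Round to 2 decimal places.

At z = 18.9 mm: the cylinder: section is a regular 16-gon, circumradius r=6.5 (area = (16/2)·6.500²·sin(360°/16) = 129.35 mm²); the 17.5×21.5 cube at (1, 0.5) contributes its full rectangle (area 376.25 mm²); Merging all regions: the regions partially overlap — summed areas 505.60 mm² minus the doubly-counted overlap 23.21 mm² gives 482.39 mm² — area = 482.39 mm². Overall, the cross-section is a single solid region. Net area = 482.39 mm².

482.39 mm²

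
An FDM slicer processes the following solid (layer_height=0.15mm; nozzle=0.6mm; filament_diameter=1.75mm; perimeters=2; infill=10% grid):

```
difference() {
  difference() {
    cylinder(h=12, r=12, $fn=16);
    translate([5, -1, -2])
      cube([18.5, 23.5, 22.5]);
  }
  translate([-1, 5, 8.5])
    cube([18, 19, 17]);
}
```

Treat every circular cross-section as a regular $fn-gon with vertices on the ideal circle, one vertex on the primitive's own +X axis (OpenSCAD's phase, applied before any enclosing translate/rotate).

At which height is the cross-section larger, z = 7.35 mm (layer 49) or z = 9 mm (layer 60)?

layer 49 (z = 7.35 mm)

Layer 49 (z = 7.35): the r=12 cylinder gives a regular 16-gon of circumradius 12 (constant along its height) (area = (16/2)·12.000²·sin(360°/16) = 440.85 mm²); the cube at (5, -1) (footprint 18.5×23.5) is included at this height (area 434.75 mm²); Taking the first minus the rest: starting from the r=12 cylinder (440.85 mm²), the 18.5×23.5 cube at (5, -1) partially overlaps it — only the 59.64 mm² overlap (of its 434.75 mm²) is removed, clipping the outline — area = 381.21 mm²; the cube at (-1, 5) does not reach this height (z outside [8.5, 25.5]); Subtracting the remaining from the first: none of the subtracted shapes is present at this height, so the result so far is unchanged — area = 381.21 mm². So its area = 381.21 mm². Layer 60 (z = 9): the r=12 cylinder gives a regular 16-gon of circumradius 12 (constant along its height) (area = (16/2)·12.000²·sin(360°/16) = 440.85 mm²); the cube at (5, -1) (footprint 18.5×23.5) is included at this height (area 434.75 mm²); Taking the first minus the rest: starting from the r=12 cylinder (440.85 mm²), the 18.5×23.5 cube at (5, -1) partially overlaps it — only the 59.64 mm² overlap (of its 434.75 mm²) is removed, clipping the outline — area = 381.21 mm²; the cube at (-1, 5) (footprint 18×19) is included at this height (area 342.00 mm²); After the difference (first − rest): starting from the result so far (381.21 mm²), the 18×19 cube at (-1, 5) partially overlaps it — only the 39.38 mm² overlap (of its 342.00 mm²) is removed, clipping the outline — area = 341.84 mm². So its area = 341.84 mm². Layer 49 is larger (381.21 vs 341.84 mm²).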